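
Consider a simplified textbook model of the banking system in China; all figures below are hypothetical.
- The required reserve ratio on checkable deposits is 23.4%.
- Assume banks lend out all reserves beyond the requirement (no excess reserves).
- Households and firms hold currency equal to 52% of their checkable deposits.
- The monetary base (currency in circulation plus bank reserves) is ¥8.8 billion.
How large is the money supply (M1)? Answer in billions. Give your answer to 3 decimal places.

¥17.740 billion

The money multiplier is m = (1 + c) / (rr + c) = (1 + 0.52) / (0.234 + 0.52) ≈ 2.01592.
So M = m × MB = 2.01592 × 8.8 ≈ 17.7401 billion.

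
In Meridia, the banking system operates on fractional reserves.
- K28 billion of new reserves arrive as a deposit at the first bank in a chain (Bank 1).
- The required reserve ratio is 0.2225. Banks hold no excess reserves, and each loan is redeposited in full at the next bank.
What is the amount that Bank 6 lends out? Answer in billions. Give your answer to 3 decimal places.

Each bank lends a fraction (1 − rr) = 0.7775 of the deposit it receives, so Bank 6 receives 28·0.7775^5 and lends 28·0.7775^6 ≈ 6.1853 billion.

K6.185 billion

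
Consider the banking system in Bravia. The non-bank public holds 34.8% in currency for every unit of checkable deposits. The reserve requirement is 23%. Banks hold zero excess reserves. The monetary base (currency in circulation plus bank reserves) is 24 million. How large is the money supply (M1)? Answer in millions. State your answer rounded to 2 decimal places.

The money multiplier is m = (1 + c) / (rr + c) = (1 + 0.348) / (0.23 + 0.348) ≈ 2.33218.
So M = m × MB = 2.33218 × 24 ≈ 55.9723 million.

55.97 million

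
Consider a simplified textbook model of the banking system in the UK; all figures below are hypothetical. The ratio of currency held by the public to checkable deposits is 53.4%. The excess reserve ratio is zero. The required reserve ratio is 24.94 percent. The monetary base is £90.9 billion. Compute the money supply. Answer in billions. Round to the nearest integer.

£178 billion

The money multiplier is m = (1 + c) / (rr + c) = (1 + 0.534) / (0.2494 + 0.534) ≈ 1.9581.
So M = m × MB = 1.9581 × 90.9 ≈ 177.9913 billion.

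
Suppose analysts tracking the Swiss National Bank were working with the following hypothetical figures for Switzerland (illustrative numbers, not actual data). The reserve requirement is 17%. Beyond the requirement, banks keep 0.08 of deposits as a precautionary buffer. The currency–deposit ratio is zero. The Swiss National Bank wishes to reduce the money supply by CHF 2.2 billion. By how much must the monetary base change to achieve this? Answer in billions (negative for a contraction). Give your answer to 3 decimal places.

The money multiplier is m = 1 / (rr + e) = 1 / (0.17 + 0.08) = 4.
ΔMB = ΔM / m = (−2.2) / 4 = -0.55 billion.

-0.550 billion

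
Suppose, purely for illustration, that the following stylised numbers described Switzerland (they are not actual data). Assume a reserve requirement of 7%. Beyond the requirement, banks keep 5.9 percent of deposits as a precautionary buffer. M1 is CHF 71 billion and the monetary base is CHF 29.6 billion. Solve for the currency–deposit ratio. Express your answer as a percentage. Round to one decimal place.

Using m = M/MB = 71/29.6 ≈ 2.398649. From m = (1 + c)/(c + rr + e), rearranging gives 1 + c = m·(c + rr + e), so c·(1 − m) = m·(rr + e) − 1.
Hence c = [m·(rr + e) − 1]/(1 − m) = [2.398649 × (0.07 + 0.059) − 1] / (1 − 2.398649) ≈ 0.493744.

49.4%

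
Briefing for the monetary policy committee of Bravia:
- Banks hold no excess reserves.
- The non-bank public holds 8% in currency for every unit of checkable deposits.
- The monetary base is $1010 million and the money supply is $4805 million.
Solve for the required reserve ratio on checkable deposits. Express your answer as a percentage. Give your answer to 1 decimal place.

14.7%

Using m = M/MB = 4805/1010 ≈ 4.757426. Since m = (1 + c)/(c + rr + e), the denominator satisfies c + rr + e = (1 + c)/m = (1 + 0.08) / 4.757426 ≈ 0.227014.
With c = 0.08 and e = 0, the required reserve ratio on checkable deposits is 0.227014 − 0.08 − 0 = 0.147014.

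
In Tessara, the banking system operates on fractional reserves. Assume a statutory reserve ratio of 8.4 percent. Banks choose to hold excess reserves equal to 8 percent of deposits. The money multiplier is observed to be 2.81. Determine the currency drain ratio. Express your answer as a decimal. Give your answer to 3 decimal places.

Using m = 2.81. From m = (1 + c)/(c + rr + e), rearranging gives 1 + c = m·(c + rr + e), so c·(1 − m) = m·(rr + e) − 1.
Hence c = [m·(rr + e) − 1]/(1 − m) = [2.81 × (0.084 + 0.08) − 1] / (1 − 2.81) ≈ 0.297878.

0.298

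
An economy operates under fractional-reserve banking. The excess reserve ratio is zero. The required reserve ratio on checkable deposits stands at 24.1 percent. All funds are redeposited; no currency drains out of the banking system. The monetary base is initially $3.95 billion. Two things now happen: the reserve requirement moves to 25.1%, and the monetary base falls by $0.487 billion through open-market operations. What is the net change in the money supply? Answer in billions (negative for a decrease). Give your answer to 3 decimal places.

Before: m₁ = 1 / (0.241) ≈ 4.14938, MB₁ = 3.95, so M₁ = 4.14938 × 3.95 ≈ 16.3901 billion.
After: m₂ = 1 / (0.251) ≈ 3.98406, MB₂ = 3.95 − 0.487 = 3.463, so M₂ = 3.98406 × 3.463 ≈ 13.7968 billion.
ΔM = M₂ − M₁ = 13.7968 − 16.3901 = -2.5933 billion.

-2.593 billion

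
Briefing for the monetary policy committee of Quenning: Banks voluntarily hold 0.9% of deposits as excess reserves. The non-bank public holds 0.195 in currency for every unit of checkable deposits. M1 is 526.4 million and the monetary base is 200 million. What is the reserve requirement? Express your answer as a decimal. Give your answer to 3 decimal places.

Using m = M/MB = 526.4/200 = 2.632000. Since m = (1 + c)/(c + rr + e), the denominator satisfies c + rr + e = (1 + c)/m = (1 + 0.195) / 2.632000 ≈ 0.454027.
With c = 0.195 and e = 0.009, the reserve requirement is 0.454027 − 0.195 − 0.009 = 0.250027.

0.250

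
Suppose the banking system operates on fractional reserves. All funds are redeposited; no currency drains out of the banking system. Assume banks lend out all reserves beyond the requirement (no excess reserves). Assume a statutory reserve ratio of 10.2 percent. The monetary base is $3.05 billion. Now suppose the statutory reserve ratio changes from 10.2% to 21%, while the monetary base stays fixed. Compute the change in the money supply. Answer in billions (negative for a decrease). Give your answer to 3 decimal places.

-15.378 billion

Initially m₁ = 1 / (0.102) ≈ 9.80392, so M₁ = 9.80392 × 3.05 ≈ 29.902 billion.
After the change m₂ = 1 / (0.21) ≈ 4.76190, so M₂ = 4.76190 × 3.05 ≈ 14.5238 billion.
ΔM = M₂ − M₁ = 14.5238 − 29.902 = -15.3782 billion.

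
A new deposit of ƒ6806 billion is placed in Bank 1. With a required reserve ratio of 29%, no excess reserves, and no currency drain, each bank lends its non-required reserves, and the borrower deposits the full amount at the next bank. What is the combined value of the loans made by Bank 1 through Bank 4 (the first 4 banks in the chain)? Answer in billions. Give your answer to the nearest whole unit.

ƒ12429 billion

Bank i lends (1 − rr)^i of the original deposit: Bank 1 lends 6806·0.7100 = 4832.2600, Bank 2 lends 6806·0.7100² = 3430.9046, and so on.
Summing a geometric series: total = 6806·[0.7100·(1 − 0.7100^4) / (1 − 0.7100)] ≈ 12428.6259 billion.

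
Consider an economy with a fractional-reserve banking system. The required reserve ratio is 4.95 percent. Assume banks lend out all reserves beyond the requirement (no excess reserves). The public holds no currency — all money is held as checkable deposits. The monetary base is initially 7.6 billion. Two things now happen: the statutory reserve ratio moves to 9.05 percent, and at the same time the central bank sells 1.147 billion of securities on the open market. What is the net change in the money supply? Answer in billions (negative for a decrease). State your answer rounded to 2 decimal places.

-82.23 billion

Before: m₁ = 1 / (0.0495) ≈ 20.2020, MB₁ = 7.6, so M₁ = 20.2020 × 7.6 = 153.5352 billion.
After: m₂ = 1 / (0.0905) ≈ 11.0497, MB₂ = 7.6 − 1.147 = 6.453, so M₂ = 11.0497 × 6.453 ≈ 71.3037 billion.
ΔM = M₂ − M₁ = 71.3037 − 153.5352 = -82.2315 billion.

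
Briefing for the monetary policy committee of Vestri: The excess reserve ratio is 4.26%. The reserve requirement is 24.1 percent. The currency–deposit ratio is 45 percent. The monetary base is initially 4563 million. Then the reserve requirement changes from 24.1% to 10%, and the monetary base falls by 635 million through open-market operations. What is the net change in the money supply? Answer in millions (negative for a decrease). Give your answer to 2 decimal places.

Before: m₁ = (1 + 0.45) / (0.241 + 0.0426 + 0.45) ≈ 1.9765540, MB₁ = 4563, so M₁ = 1.9765540 × 4563 ≈ 9019.0159 million.
After: m₂ = (1 + 0.45) / (0.1 + 0.0426 + 0.45) ≈ 2.4468444, MB₂ = 4563 − 635 = 3928, so M₂ = 2.4468444 × 3928 ≈ 9611.2048 million.
ΔM = M₂ − M₁ = 9611.2048 − 9019.0159 = 592.1889 million.

592.19 million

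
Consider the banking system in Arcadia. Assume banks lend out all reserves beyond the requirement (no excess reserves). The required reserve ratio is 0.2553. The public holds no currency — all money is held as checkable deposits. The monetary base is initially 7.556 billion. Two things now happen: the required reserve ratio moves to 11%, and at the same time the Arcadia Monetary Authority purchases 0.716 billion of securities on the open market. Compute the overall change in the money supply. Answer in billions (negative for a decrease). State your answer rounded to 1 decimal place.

Before: m₁ = 1 / (0.2553) ≈ 3.9170, MB₁ = 7.556, so M₁ = 3.9170 × 7.556 ≈ 29.5969 billion.
After: m₂ = 1 / (0.11) ≈ 9.0909, MB₂ = 7.556 + 0.716 = 8.272, so M₂ = 9.0909 × 8.272 ≈ 75.1999 billion.
ΔM = M₂ − M₁ = 75.1999 − 29.5969 = 45.603 billion.

45.6 billion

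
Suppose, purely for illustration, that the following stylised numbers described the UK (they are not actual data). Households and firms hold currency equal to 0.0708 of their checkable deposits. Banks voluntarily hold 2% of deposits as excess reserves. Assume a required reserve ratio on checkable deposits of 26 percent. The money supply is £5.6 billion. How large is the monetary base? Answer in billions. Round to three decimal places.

The money multiplier is m = (1 + c) / (rr + e + c) = (1 + 0.0708) / (0.26 + 0.02 + 0.0708) ≈ 3.05245.
MB = M / m = 5.6 / 3.05245 ≈ 1.8346 billion.

£1.835 billion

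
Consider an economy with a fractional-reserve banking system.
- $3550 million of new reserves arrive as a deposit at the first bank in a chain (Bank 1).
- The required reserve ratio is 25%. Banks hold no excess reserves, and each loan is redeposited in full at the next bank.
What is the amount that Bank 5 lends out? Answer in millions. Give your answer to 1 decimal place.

Each bank lends a fraction (1 − rr) = 0.7500 of the deposit it receives, so Bank 5 receives 3550·0.7500^4 and lends 3550·0.7500^5 ≈ 842.4316 million.

$842.4 million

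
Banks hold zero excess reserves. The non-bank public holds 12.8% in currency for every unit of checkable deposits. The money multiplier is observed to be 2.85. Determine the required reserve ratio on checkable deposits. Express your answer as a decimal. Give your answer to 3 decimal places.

0.268

Using m = 2.85. Since m = (1 + c)/(c + rr + e), the denominator satisfies c + rr + e = (1 + c)/m = (1 + 0.128) / 2.85 ≈ 0.395789.
With c = 0.128 and e = 0, the required reserve ratio on checkable deposits is 0.395789 − 0.128 − 0 = 0.267789.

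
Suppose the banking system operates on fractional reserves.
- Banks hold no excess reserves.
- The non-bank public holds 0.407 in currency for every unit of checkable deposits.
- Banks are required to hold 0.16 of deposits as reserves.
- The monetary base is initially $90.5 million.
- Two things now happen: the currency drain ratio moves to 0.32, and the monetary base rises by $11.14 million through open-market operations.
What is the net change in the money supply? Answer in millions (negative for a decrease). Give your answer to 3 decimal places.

$54.936 million

Before: m₁ = (1 + 0.407) / (0.16 + 0.407) ≈ 2.4814815, MB₁ = 90.5, so M₁ = 2.4814815 × 90.5 ≈ 224.5741 million.
After: m₂ = (1 + 0.32) / (0.16 + 0.32) = 2.75, MB₂ = 90.5 + 11.14 = 101.64, so M₂ = 2.75 × 101.64 = 279.51 million.
ΔM = M₂ − M₁ = 279.51 − 224.5741 = 54.9359 million.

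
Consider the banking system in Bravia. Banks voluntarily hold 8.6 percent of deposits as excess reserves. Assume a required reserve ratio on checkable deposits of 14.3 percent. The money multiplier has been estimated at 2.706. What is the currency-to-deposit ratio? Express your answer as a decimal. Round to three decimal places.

0.223

Using m = 2.706. From m = (1 + c)/(c + rr + e), rearranging gives 1 + c = m·(c + rr + e), so c·(1 − m) = m·(rr + e) − 1.
Hence c = [m·(rr + e) − 1]/(1 − m) = [2.706 × (0.143 + 0.086) − 1] / (1 − 2.706) ≈ 0.222934.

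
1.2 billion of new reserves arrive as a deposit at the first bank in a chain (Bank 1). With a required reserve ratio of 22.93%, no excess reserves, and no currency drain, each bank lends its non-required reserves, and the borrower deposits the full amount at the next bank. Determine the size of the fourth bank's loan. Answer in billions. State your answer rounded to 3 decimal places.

0.423 billion

Each bank lends a fraction (1 − rr) = 0.7707 of the deposit it receives, so Bank 4 receives 1.2·0.7707^3 and lends 1.2·0.7707^4 ≈ 0.4234 billion.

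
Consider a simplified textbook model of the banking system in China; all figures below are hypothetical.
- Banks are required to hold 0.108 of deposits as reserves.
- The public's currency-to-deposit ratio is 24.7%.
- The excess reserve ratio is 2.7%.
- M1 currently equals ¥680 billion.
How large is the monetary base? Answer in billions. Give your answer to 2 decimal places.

¥208.31 billion

The money multiplier is m = (1 + c) / (rr + e + c) = (1 + 0.247) / (0.108 + 0.027 + 0.247) ≈ 3.264398.
MB = M / m = 680 / 3.264398 ≈ 208.3079 billion.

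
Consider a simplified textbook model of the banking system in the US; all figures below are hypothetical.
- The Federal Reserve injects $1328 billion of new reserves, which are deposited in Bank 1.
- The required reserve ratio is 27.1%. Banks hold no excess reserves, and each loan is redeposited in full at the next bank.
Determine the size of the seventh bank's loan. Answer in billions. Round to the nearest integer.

$145 billion

Each bank lends a fraction (1 − rr) = 0.7290 of the deposit it receives, so Bank 7 receives 1328·0.7290^6 and lends 1328·0.7290^7 ≈ 145.3084 billion.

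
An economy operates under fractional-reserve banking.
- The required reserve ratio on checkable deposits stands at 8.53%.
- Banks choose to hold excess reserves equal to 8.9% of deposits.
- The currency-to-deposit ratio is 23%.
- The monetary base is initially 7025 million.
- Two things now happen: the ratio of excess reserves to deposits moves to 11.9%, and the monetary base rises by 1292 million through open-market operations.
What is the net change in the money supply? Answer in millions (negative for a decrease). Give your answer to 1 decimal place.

2182.8 million

Before: m₁ = (1 + 0.23) / (0.0853 + 0.089 + 0.23) ≈ 3.042295, MB₁ = 7025, so M₁ = 3.042295 × 7025 ≈ 21372.1224 million.
After: m₂ = (1 + 0.23) / (0.0853 + 0.119 + 0.23) ≈ 2.832144, MB₂ = 7025 + 1292 = 8317, so M₂ = 2.832144 × 8317 ≈ 23554.9416 million.
ΔM = M₂ − M₁ = 23554.9416 − 21372.1224 = 2182.8192 million.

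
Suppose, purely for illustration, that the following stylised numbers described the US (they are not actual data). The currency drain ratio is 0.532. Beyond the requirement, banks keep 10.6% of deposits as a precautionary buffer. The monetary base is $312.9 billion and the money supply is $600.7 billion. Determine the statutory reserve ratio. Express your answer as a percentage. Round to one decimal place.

16.0%

Using m = M/MB = 600.7/312.9 ≈ 1.919783. Since m = (1 + c)/(c + rr + e), the denominator satisfies c + rr + e = (1 + c)/m = (1 + 0.532) / 1.919783 ≈ 0.798007.
With c = 0.532 and e = 0.106, the statutory reserve ratio is 0.798007 − 0.532 − 0.106 = 0.160007.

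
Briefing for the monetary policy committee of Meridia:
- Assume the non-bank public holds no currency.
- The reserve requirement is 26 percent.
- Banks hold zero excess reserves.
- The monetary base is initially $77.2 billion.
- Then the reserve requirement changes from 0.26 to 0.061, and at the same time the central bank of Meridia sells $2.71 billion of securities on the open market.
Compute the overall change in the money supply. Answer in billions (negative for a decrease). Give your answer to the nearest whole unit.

Before: m₁ = 1 / (0.26) ≈ 3.8462, MB₁ = 77.2, so M₁ = 3.8462 × 77.2 ≈ 296.9266 billion.
After: m₂ = 1 / (0.061) ≈ 16.3934, MB₂ = 77.2 − 2.71 = 74.49, so M₂ = 16.3934 × 74.49 ≈ 1221.1444 billion.
ΔM = M₂ − M₁ = 1221.1444 − 296.9266 = 924.2178 billion.

$924 billion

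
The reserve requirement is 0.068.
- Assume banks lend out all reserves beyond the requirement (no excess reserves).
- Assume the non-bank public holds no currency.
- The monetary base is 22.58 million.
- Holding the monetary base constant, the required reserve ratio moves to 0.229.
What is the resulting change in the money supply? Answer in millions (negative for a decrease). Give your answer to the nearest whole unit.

-233 million

Initially m₁ = 1 / (0.068) ≈ 14.7059, so M₁ = 14.7059 × 22.58 ≈ 332.0592 million.
After the change m₂ = 1 / (0.229) ≈ 4.3668, so M₂ = 4.3668 × 22.58 ≈ 98.6023 million.
ΔM = M₂ − M₁ = 98.6023 − 332.0592 = -233.4569 million.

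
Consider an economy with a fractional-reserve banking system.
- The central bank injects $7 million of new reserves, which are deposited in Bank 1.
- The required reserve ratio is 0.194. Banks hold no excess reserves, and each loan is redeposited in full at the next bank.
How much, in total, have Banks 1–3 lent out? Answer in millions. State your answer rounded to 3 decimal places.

$13.855 million

Bank i lends (1 − rr)^i of the original deposit: Bank 1 lends 7·0.8060 = 5.6420, Bank 2 lends 7·0.8060² ≈ 4.5475, and so on.
Summing a geometric series: total = 7·[0.8060·(1 − 0.8060^3) / (1 − 0.8060)] ≈ 13.8547 million.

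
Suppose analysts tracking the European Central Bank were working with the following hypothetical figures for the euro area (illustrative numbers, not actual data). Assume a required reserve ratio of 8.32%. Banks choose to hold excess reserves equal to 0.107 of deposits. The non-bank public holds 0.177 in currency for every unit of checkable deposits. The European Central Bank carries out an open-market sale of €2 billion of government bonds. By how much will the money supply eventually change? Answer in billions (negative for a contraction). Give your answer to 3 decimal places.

The money multiplier is m = (1 + c) / (rr + e + c) = (1 + 0.177) / (0.0832 + 0.107 + 0.177) ≈ 3.20534.
The sale removes 2 billion of base, so ΔM = m × ΔMB = 3.20534 × (−2) ≈ -6.4107 billion.

-6.411 billion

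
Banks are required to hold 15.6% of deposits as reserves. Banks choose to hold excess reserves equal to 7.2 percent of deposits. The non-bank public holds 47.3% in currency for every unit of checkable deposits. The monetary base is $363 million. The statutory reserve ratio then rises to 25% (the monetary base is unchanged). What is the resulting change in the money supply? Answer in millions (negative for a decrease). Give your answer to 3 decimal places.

Initially m₁ = (1 + 0.473) / (0.156 + 0.072 + 0.473) ≈ 2.1012839, so M₁ = 2.1012839 × 363 ≈ 762.7661 million.
After the change m₂ = (1 + 0.473) / (0.25 + 0.072 + 0.473) ≈ 1.8528302, so M₂ = 1.8528302 × 363 ≈ 672.5774 million.
ΔM = M₂ − M₁ = 672.5774 − 762.7661 = -90.1887 million.

-90.189 million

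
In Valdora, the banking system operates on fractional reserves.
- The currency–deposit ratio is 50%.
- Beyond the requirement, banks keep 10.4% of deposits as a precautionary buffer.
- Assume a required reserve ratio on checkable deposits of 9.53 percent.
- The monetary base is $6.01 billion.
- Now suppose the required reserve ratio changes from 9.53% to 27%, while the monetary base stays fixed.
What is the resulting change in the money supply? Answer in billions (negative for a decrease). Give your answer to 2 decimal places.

Initially m₁ = (1 + 0.5) / (0.0953 + 0.104 + 0.5) ≈ 2.1450, so M₁ = 2.1450 × 6.01 ≈ 12.8914 billion.
After the change m₂ = (1 + 0.5) / (0.27 + 0.104 + 0.5) ≈ 1.7162, so M₂ = 1.7162 × 6.01 ≈ 10.3144 billion.
ΔM = M₂ − M₁ = 10.3144 − 12.8914 = -2.577 billion.

-2.58 billion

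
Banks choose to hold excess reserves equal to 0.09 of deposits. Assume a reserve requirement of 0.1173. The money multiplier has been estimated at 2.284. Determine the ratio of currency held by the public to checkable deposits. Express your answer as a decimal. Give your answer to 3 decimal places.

0.410

Using m = 2.284. From m = (1 + c)/(c + rr + e), rearranging gives 1 + c = m·(c + rr + e), so c·(1 − m) = m·(rr + e) − 1.
Hence c = [m·(rr + e) − 1]/(1 − m) = [2.284 × (0.1173 + 0.09) − 1] / (1 − 2.284) ≈ 0.410068.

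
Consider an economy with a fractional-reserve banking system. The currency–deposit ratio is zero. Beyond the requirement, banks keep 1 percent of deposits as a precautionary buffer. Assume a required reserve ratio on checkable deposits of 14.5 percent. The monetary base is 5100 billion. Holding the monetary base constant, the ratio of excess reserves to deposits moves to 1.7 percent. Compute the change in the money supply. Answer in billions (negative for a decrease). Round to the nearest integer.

Initially m₁ = 1 / (0.145 + 0.01) ≈ 6.45161, so M₁ = 6.45161 × 5100 = 32903.211 billion.
After the change m₂ = 1 / (0.145 + 0.017) ≈ 6.17284, so M₂ = 6.17284 × 5100 = 31481.484 billion.
ΔM = M₂ − M₁ = 31481.484 − 32903.211 = -1421.727 billion.

-1422 billion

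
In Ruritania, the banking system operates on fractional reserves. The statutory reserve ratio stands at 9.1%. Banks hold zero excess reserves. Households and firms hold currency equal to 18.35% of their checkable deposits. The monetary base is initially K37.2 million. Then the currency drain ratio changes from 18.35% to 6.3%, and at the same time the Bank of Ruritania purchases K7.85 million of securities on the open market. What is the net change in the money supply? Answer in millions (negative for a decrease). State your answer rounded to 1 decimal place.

Before: m₁ = (1 + 0.1835) / (0.091 + 0.1835) ≈ 4.3115, MB₁ = 37.2, so M₁ = 4.3115 × 37.2 = 160.3878 million.
After: m₂ = (1 + 0.063) / (0.091 + 0.063) ≈ 6.9026, MB₂ = 37.2 + 7.85 = 45.05, so M₂ = 6.9026 × 45.05 ≈ 310.9621 million.
ΔM = M₂ − M₁ = 310.9621 − 160.3878 = 150.5743 million.

K150.6 million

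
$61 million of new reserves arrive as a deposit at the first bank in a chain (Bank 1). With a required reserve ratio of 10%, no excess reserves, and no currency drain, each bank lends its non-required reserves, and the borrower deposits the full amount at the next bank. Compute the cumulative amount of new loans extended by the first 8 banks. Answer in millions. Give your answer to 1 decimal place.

$312.7 million

Bank i lends (1 − rr)^i of the original deposit: Bank 1 lends 61·0.9000 = 54.9000, Bank 2 lends 61·0.9000² = 49.4100, and so on.
Summing a geometric series: total = 61·[0.9000·(1 − 0.9000^8) / (1 − 0.9000)] ≈ 312.6735 million.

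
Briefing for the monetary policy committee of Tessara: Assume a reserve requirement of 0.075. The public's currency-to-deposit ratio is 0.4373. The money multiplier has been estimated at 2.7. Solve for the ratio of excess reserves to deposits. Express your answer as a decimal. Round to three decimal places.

Using m = 2.7. Since m = (1 + c)/(c + rr + e), the denominator satisfies c + rr + e = (1 + c)/m = (1 + 0.4373) / 2.7 ≈ 0.532333.
With c = 0.4373 and rr = 0.075, the ratio of excess reserves to deposits is 0.532333 − 0.4373 − 0.075 = 0.020033.

0.020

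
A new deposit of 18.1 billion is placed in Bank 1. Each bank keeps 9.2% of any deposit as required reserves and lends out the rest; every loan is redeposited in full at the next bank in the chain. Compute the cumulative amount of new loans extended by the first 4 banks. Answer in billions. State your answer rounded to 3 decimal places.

Bank i lends (1 − rr)^i of the original deposit: Bank 1 lends 18.1·0.9080 = 16.4348, Bank 2 lends 18.1·0.9080² ≈ 14.9228, and so on.
Summing a geometric series: total = 18.1·[0.9080·(1 − 0.9080^4) / (1 − 0.9080)] ≈ 57.2108 billion.

57.211 billion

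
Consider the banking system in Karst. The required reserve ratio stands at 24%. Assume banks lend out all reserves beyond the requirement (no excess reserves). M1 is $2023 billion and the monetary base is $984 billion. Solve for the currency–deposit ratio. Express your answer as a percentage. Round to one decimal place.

48.0%

Using m = M/MB = 2023/984 ≈ 2.055894. From m = (1 + c)/(c + rr + e), rearranging gives 1 + c = m·(c + rr + e), so c·(1 − m) = m·(rr + e) − 1.
Hence c = [m·(rr + e) − 1]/(1 − m) = [2.055894 × (0.24 + 0) − 1] / (1 − 2.055894) ≈ 0.479769.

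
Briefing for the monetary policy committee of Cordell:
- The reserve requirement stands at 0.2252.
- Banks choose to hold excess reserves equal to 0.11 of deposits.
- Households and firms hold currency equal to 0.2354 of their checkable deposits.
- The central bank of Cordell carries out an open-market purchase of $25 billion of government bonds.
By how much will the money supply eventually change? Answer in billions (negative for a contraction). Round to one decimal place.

The money multiplier is m = (1 + c) / (rr + e + c) = (1 + 0.2354) / (0.2252 + 0.11 + 0.2354) ≈ 2.1651.
The purchase adds 25 billion of base, so ΔM = m × ΔMB = 2.1651 × (+25) = 54.1275 billion.

$54.1 billion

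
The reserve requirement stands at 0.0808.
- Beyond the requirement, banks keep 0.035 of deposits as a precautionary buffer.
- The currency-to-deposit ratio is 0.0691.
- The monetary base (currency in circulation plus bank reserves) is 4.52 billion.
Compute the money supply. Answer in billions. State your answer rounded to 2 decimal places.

26.13 billion

The money multiplier is m = (1 + c) / (rr + e + c) = (1 + 0.0691) / (0.0808 + 0.035 + 0.0691) ≈ 5.7820.
So M = m × MB = 5.7820 × 4.52 ≈ 26.1346 billion.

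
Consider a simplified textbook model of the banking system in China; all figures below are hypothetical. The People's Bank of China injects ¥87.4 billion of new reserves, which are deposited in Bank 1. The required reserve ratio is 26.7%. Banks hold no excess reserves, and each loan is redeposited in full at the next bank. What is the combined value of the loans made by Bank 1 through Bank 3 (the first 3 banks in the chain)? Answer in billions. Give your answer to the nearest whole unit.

¥145 billion

Bank i lends (1 − rr)^i of the original deposit: Bank 1 lends 87.4·0.7330 = 64.0642, Bank 2 lends 87.4·0.7330² ≈ 46.9591, and so on.
Summing a geometric series: total = 87.4·[0.7330·(1 − 0.7330^3) / (1 − 0.7330)] ≈ 145.4442 billion.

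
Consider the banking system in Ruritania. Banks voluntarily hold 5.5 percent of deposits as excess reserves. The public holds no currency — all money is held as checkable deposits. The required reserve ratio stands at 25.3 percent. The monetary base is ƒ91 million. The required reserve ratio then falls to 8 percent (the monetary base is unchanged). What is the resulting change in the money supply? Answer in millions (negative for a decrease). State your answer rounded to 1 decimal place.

ƒ378.6 million

Initially m₁ = 1 / (0.253 + 0.055) ≈ 3.2468, so M₁ = 3.2468 × 91 = 295.4588 million.
After the change m₂ = 1 / (0.08 + 0.055) ≈ 7.4074, so M₂ = 7.4074 × 91 = 674.0734 million.
ΔM = M₂ − M₁ = 674.0734 − 295.4588 = 378.6146 million.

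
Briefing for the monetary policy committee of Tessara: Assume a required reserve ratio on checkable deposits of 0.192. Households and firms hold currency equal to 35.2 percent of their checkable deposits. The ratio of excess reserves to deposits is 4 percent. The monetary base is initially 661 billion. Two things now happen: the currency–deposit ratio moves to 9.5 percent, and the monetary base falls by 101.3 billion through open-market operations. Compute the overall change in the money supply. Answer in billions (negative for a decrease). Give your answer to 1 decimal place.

344.0 billion

Before: m₁ = (1 + 0.352) / (0.192 + 0.04 + 0.352) ≈ 2.31507, MB₁ = 661, so M₁ = 2.31507 × 661 ≈ 1530.2613 billion.
After: m₂ = (1 + 0.095) / (0.192 + 0.04 + 0.095) ≈ 3.34862, MB₂ = 661 − 101.3 = 559.7, so M₂ = 3.34862 × 559.7 ≈ 1874.2226 billion.
ΔM = M₂ − M₁ = 1874.2226 − 1530.2613 = 343.9613 billion.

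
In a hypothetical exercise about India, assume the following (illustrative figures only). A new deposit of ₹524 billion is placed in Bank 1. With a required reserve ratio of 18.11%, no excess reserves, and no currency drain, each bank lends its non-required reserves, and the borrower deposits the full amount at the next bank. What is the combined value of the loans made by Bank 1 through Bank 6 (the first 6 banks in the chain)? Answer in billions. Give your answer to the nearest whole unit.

₹1655 billion

Bank i lends (1 − rr)^i of the original deposit: Bank 1 lends 524·0.8189 = 429.1036, Bank 2 lends 524·0.8189² ≈ 351.3929, and so on.
Summing a geometric series: total = 524·[0.8189·(1 − 0.8189^6) / (1 − 0.8189)] ≈ 1654.8851 billion.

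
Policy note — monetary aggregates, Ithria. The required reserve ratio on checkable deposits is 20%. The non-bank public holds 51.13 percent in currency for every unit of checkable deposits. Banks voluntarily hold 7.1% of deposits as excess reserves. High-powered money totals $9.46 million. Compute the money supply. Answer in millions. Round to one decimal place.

$18.3 million

The money multiplier is m = (1 + c) / (rr + e + c) = (1 + 0.5113) / (0.2 + 0.071 + 0.5113) ≈ 1.9319.
So M = m × MB = 1.9319 × 9.46 ≈ 18.2758 million.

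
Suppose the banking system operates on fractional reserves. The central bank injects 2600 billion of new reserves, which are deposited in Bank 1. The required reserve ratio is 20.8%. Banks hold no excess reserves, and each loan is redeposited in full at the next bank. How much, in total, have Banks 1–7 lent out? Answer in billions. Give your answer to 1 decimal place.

Bank i lends (1 − rr)^i of the original deposit: Bank 1 lends 2600·0.7920 = 2059.2000, Bank 2 lends 2600·0.7920² = 1630.8864, and so on.
Summing a geometric series: total = 2600·[0.7920·(1 − 0.7920^7) / (1 − 0.7920)] ≈ 7964.8641 billion.

7964.9 billion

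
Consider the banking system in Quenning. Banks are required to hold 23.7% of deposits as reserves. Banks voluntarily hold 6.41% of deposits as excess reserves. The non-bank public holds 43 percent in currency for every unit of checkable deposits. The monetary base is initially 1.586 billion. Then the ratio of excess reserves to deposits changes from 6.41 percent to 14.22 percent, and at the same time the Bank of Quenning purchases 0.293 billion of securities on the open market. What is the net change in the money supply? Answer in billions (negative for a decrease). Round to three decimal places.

0.218 billion

Before: m₁ = (1 + 0.43) / (0.237 + 0.0641 + 0.43) ≈ 1.95596, MB₁ = 1.586, so M₁ = 1.95596 × 1.586 ≈ 3.1022 billion.
After: m₂ = (1 + 0.43) / (0.237 + 0.1422 + 0.43) ≈ 1.76718, MB₂ = 1.586 + 0.293 = 1.879, so M₂ = 1.76718 × 1.879 ≈ 3.3205 billion.
ΔM = M₂ − M₁ = 3.3205 − 3.1022 = 0.2183 billion.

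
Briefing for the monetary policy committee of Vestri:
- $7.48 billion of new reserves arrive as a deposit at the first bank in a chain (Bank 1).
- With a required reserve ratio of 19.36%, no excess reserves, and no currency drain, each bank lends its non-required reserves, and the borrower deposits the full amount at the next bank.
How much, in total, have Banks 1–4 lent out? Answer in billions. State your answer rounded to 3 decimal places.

Bank i lends (1 − rr)^i of the original deposit: Bank 1 lends 7.48·0.8064 ≈ 6.0319, Bank 2 lends 7.48·0.8064² ≈ 4.8641, and so on.
Summing a geometric series: total = 7.48·[0.8064·(1 − 0.8064^4) / (1 − 0.8064)] ≈ 17.9814 billion.

$17.981 billion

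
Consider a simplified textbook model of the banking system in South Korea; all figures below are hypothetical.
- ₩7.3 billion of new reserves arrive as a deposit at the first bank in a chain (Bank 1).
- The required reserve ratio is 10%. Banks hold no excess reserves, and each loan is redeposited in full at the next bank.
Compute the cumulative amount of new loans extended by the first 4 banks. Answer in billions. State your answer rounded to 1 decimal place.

₩22.6 billion

Bank i lends (1 − rr)^i of the original deposit: Bank 1 lends 7.3·0.9000 = 6.5700, Bank 2 lends 7.3·0.9000² = 5.9130, and so on.
Summing a geometric series: total = 7.3·[0.9000·(1 − 0.9000^4) / (1 − 0.9000)] ≈ 22.5942 billion.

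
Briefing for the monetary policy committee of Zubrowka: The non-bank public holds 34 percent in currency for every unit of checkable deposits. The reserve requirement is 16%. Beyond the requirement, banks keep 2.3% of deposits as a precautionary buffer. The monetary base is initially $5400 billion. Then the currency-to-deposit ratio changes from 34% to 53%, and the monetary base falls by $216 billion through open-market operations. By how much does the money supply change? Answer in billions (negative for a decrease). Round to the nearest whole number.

-2711 billion

Before: m₁ = (1 + 0.34) / (0.16 + 0.023 + 0.34) ≈ 2.56214, MB₁ = 5400, so M₁ = 2.56214 × 5400 = 13835.556 billion.
After: m₂ = (1 + 0.53) / (0.16 + 0.023 + 0.53) ≈ 2.14586, MB₂ = 5400 − 216 = 5184, so M₂ = 2.14586 × 5184 ≈ 11124.1382 billion.
ΔM = M₂ − M₁ = 11124.1382 − 13835.556 = -2711.4178 billion.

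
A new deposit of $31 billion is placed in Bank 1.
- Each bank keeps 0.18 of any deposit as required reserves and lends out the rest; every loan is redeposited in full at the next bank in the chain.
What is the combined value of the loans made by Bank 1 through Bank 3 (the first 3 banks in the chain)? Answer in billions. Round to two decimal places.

Bank i lends (1 − rr)^i of the original deposit: Bank 1 lends 31·0.8200 = 25.4200, Bank 2 lends 31·0.8200² = 20.8444, and so on.
Summing a geometric series: total = 31·[0.8200·(1 − 0.8200^3) / (1 − 0.8200)] ≈ 63.3568 billion.

$63.36 billion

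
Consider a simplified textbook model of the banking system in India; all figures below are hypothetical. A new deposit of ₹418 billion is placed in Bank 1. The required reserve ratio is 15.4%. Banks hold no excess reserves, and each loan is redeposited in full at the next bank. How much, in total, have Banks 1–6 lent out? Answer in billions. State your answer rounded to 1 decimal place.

₹1454.4 billion

Bank i lends (1 − rr)^i of the original deposit: Bank 1 lends 418·0.8460 = 353.6280, Bank 2 lends 418·0.8460² ≈ 299.1693, and so on.
Summing a geometric series: total = 418·[0.8460·(1 − 0.8460^6) / (1 − 0.8460)] ≈ 1454.4098 billion.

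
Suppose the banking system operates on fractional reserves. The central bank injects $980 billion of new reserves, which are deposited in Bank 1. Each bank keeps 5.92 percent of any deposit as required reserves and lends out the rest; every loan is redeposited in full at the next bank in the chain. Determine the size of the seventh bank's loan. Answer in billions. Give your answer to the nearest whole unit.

Each bank lends a fraction (1 − rr) = 0.9408 of the deposit it receives, so Bank 7 receives 980·0.9408^6 and lends 980·0.9408^7 ≈ 639.3037 billion.

$639 billion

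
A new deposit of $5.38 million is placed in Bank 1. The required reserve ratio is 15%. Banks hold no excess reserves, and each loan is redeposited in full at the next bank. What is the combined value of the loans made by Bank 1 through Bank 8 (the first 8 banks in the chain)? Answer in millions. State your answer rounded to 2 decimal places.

$22.18 million

Bank i lends (1 − rr)^i of the original deposit: Bank 1 lends 5.38·0.8500 = 4.5730, Bank 2 lends 5.38·0.8500² ≈ 3.8870, and so on.
Summing a geometric series: total = 5.38·[0.8500·(1 − 0.8500^8) / (1 − 0.8500)] ≈ 22.1793 million.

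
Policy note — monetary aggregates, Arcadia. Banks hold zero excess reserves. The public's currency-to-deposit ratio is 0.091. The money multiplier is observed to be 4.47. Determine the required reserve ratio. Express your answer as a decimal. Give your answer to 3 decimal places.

Using m = 4.47. Since m = (1 + c)/(c + rr + e), the denominator satisfies c + rr + e = (1 + c)/m = (1 + 0.091) / 4.47 ≈ 0.244072.
With c = 0.091 and e = 0, the required reserve ratio is 0.244072 − 0.091 − 0 = 0.153072.

0.153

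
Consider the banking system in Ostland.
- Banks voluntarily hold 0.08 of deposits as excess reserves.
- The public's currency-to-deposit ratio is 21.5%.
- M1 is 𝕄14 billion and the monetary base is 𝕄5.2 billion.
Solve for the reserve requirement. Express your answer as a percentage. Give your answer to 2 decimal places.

Using m = M/MB = 14/5.2 ≈ 2.692308. Since m = (1 + c)/(c + rr + e), the denominator satisfies c + rr + e = (1 + c)/m = (1 + 0.215) / 2.692308 ≈ 0.451286.
With c = 0.215 and e = 0.08, the reserve requirement is 0.451286 − 0.215 − 0.08 = 0.156286.

15.63%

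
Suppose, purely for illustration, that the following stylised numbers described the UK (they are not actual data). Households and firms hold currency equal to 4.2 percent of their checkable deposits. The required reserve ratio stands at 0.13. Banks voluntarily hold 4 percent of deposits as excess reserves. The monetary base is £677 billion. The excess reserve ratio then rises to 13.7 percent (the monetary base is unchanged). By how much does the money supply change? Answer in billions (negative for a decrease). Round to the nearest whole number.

-1045 billion

Initially m₁ = (1 + 0.042) / (0.13 + 0.04 + 0.042) ≈ 4.9151, so M₁ = 4.9151 × 677 = 3327.5227 billion.
After the change m₂ = (1 + 0.042) / (0.13 + 0.137 + 0.042) ≈ 3.3722, so M₂ = 3.3722 × 677 = 2282.9794 billion.
ΔM = M₂ − M₁ = 2282.9794 − 3327.5227 = -1044.5433 billion.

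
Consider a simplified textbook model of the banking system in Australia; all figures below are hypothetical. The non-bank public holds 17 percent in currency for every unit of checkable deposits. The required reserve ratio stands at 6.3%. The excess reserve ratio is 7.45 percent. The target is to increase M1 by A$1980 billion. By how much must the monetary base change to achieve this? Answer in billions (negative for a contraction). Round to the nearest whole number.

The money multiplier is m = (1 + c) / (rr + e + c) = (1 + 0.17) / (0.063 + 0.0745 + 0.17) ≈ 3.80488.
ΔMB = ΔM / m = (+1980) / 3.80488 ≈ 520.3843 billion.

A$520 billion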